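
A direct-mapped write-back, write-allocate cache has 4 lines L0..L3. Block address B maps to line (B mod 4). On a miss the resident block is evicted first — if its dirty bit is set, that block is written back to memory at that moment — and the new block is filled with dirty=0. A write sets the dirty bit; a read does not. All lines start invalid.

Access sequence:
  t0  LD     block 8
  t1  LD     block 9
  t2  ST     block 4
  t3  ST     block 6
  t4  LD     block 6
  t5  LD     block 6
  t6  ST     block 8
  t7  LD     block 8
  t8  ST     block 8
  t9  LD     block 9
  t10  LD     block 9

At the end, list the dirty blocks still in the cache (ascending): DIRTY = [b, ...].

DIRTY = [6, 8]

0: R B8 → L0 miss [-]
1: R B9 → L1 miss [-]
2: W B4 → L0 miss [D]
3: W B6 → L2 miss [D]
4: R B6 → L2 hit [D]
5: R B6 → L2 hit [D]
6: W B8 → L0 miss wb→B4 [D]
7: R B8 → L0 hit [D]
8: W B8 → L0 hit [D]
9: R B9 → L1 hit [-]
10: R B9 → L1 hit [-]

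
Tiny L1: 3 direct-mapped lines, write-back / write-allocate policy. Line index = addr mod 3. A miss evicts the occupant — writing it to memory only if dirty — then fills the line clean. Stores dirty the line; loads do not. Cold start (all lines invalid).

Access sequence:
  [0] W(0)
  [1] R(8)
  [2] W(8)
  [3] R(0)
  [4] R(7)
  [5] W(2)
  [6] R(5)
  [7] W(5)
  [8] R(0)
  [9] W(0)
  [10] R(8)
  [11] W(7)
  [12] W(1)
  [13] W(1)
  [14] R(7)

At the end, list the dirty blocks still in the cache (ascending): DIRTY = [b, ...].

DIRTY = [0]

  0 | W B0 → L0 miss [D]
  1 | R B8 → L2 miss [-]
  2 | W B8 → L2 hit [D]
  3 | R B0 → L0 hit [D]
  4 | R B7 → L1 miss [-]
  5 | W B2 → L2 miss wb→B8 [D]
  6 | R B5 → L2 miss wb→B2 [-]
  7 | W B5 → L2 hit [D]
  8 | R B0 → L0 hit [D]
  9 | W B0 → L0 hit [D]
  10 | R B8 → L2 miss wb→B5 [-]
  11 | W B7 → L1 hit [D]
  12 | W B1 → L1 miss wb→B7 [D]
  13 | W B1 → L1 hit [D]
  14 | R B7 → L1 miss wb→B1 [-]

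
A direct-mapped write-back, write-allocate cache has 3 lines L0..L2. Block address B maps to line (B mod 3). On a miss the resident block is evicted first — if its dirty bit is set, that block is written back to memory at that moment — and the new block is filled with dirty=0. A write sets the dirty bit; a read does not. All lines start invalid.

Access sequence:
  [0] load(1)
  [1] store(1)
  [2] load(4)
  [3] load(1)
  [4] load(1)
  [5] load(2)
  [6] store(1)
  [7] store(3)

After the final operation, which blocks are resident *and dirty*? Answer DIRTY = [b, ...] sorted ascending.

0: R B1 -> L1 miss  d=-]
1: W B1 -> L1 hit  d=D]
2: R B4 -> L1 miss wb->B1  d=-]
3: R B1 -> L1 miss  d=-]
4: R B1 -> L1 hit  d=-]
5: R B2 -> L2 miss  d=-]
6: W B1 -> L1 hit  d=D]
7: W B3 -> L0 miss  d=D]

DIRTY = [1, 3]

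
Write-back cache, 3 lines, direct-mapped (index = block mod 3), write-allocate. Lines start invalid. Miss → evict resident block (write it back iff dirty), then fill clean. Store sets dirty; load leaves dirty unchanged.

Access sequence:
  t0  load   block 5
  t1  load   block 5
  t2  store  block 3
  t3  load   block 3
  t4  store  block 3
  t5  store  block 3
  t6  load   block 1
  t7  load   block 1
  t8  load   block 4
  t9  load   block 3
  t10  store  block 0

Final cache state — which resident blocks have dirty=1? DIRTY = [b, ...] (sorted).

0: R B5 → L2 miss [-]
1: R B5 → L2 hit [-]
2: W B3 → L0 miss [D]
3: R B3 → L0 hit [D]
4: W B3 → L0 hit [D]
5: W B3 → L0 hit [D]
6: R B1 → L1 miss [-]
7: R B1 → L1 hit [-]
8: R B4 → L1 miss [-]
9: R B3 → L0 hit [D]
10: W B0 → L0 miss wb→B3 [D]

DIRTY = [0]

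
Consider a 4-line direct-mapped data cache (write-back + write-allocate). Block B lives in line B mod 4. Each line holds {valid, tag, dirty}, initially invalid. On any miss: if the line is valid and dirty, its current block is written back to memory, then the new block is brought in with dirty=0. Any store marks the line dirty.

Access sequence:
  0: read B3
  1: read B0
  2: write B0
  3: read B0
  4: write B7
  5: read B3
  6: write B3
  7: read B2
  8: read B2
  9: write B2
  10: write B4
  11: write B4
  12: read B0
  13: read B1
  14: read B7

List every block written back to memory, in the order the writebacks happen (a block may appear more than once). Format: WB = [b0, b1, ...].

WB = [7, 0, 4, 3]

  0 | R B3 → L3 miss [-]
  1 | R B0 → L0 miss [-]
  2 | W B0 → L0 hit [D]
  3 | R B0 → L0 hit [D]
  4 | W B7 → L3 miss [D]
  5 | R B3 → L3 miss wb→B7 [-]
  6 | W B3 → L3 hit [D]
  7 | R B2 → L2 miss [-]
  8 | R B2 → L2 hit [-]
  9 | W B2 → L2 hit [D]
  10 | W B4 → L0 miss wb→B0 [D]
  11 | W B4 → L0 hit [D]
  12 | R B0 → L0 miss wb→B4 [-]
  13 | R B1 → L1 miss [-]
  14 | R B7 → L3 miss wb→B3 [-]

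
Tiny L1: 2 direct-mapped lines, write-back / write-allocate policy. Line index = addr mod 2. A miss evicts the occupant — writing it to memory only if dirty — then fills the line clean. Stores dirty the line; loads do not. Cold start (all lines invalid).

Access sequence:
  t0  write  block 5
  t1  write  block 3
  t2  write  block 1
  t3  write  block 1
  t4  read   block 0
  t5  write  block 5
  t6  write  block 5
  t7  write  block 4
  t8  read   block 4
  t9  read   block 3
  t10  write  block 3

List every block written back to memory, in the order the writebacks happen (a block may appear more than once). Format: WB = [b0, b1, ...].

WB = [5, 3, 1, 5]

  0 | W B5 → L1 miss [D]
  1 | W B3 → L1 miss wb→B5 [D]
  2 | W B1 → L1 miss wb→B3 [D]
  3 | W B1 → L1 hit [D]
  4 | R B0 → L0 miss [-]
  5 | W B5 → L1 miss wb→B1 [D]
  6 | W B5 → L1 hit [D]
  7 | W B4 → L0 miss [D]
  8 | R B4 → L0 hit [D]
  9 | R B3 → L1 miss wb→B5 [-]
  10 | W B3 → L1 hit [D]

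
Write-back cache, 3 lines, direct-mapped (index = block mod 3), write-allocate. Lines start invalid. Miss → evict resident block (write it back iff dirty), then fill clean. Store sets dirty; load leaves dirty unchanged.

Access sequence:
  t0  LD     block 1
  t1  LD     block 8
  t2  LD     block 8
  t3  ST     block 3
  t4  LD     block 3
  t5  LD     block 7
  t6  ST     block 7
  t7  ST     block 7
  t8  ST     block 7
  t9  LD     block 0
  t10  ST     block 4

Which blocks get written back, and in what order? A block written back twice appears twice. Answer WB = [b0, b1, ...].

WB = [3, 7]

0: R B1 → L1 miss [-]
1: R B8 → L2 miss [-]
2: R B8 → L2 hit [-]
3: W B3 → L0 miss [D]
4: R B3 → L0 hit [D]
5: R B7 → L1 miss [-]
6: W B7 → L1 hit [D]
7: W B7 → L1 hit [D]
8: W B7 → L1 hit [D]
9: R B0 → L0 miss wb→B3 [-]
10: W B4 → L1 miss wb→B7 [D]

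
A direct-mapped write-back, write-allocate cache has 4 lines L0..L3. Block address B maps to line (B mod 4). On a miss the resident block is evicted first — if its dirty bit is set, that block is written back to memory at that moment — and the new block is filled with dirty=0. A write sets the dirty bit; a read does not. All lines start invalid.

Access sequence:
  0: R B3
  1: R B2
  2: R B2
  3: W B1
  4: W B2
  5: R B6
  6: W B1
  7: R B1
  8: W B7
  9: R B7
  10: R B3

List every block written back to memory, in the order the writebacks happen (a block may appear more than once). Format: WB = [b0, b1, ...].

0: R B3 → L3 miss [-]
1: R B2 → L2 miss [-]
2: R B2 → L2 hit [-]
3: W B1 → L1 miss [D]
4: W B2 → L2 hit [D]
5: R B6 → L2 miss wb→B2 [-]
6: W B1 → L1 hit [D]
7: R B1 → L1 hit [D]
8: W B7 → L3 miss [D]
9: R B7 → L3 hit [D]
10: R B3 → L3 miss wb→B7 [-]

WB = [2, 7]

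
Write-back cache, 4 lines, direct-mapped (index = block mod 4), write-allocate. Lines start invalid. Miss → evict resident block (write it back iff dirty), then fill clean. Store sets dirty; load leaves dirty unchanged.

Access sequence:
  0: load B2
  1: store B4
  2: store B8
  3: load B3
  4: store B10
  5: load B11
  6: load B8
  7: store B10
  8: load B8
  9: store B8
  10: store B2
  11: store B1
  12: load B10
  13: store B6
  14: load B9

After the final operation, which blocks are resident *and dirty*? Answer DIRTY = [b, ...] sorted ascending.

DIRTY = [6, 8]

0: R B2 → L2 miss [-]
1: W B4 → L0 miss [D]
2: W B8 → L0 miss wb→B4 [D]
3: R B3 → L3 miss [-]
4: W B10 → L2 miss [D]
5: R B11 → L3 miss [-]
6: R B8 → L0 hit [D]
7: W B10 → L2 hit [D]
8: R B8 → L0 hit [D]
9: W B8 → L0 hit [D]
10: W B2 → L2 miss wb→B10 [D]
11: W B1 → L1 miss [D]
12: R B10 → L2 miss wb→B2 [-]
13: W B6 → L2 miss [D]
14: R B9 → L1 miss wb→B1 [-]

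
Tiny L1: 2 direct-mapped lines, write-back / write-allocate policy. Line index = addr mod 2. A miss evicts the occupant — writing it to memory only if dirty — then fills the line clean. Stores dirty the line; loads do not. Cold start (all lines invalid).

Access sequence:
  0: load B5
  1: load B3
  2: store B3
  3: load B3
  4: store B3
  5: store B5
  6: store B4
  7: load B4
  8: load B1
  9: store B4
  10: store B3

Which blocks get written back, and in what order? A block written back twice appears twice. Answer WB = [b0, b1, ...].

WB = [3, 5]

  0 | R B5 → L1 miss [-]
  1 | R B3 → L1 miss [-]
  2 | W B3 → L1 hit [D]
  3 | R B3 → L1 hit [D]
  4 | W B3 → L1 hit [D]
  5 | W B5 → L1 miss wb→B3 [D]
  6 | W B4 → L0 miss [D]
  7 | R B4 → L0 hit [D]
  8 | R B1 → L1 miss wb→B5 [-]
  9 | W B4 → L0 hit [D]
  10 | W B3 → L1 miss [D]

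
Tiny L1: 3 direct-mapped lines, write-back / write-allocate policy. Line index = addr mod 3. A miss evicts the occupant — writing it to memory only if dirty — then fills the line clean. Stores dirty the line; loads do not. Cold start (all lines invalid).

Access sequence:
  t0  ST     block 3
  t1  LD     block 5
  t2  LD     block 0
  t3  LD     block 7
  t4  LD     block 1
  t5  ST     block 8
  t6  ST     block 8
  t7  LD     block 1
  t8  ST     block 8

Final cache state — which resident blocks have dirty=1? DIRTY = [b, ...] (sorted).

0: W B3 -> L0 miss  d=D]
1: R B5 -> L2 miss  d=-]
2: R B0 -> L0 miss wb->B3  d=-]
3: R B7 -> L1 miss  d=-]
4: R B1 -> L1 miss  d=-]
5: W B8 -> L2 miss  d=D]
6: W B8 -> L2 hit  d=D]
7: R B1 -> L1 hit  d=-]
8: W B8 -> L2 hit  d=D]

DIRTY = [8]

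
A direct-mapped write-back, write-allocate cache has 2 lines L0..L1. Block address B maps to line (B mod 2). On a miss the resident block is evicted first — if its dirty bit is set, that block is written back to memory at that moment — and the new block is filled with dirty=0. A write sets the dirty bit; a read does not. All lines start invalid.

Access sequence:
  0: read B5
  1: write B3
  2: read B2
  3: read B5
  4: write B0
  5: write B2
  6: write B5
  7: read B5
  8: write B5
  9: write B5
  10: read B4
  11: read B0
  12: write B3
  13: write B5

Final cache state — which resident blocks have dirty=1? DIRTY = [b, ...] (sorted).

DIRTY = [5]

  0 | R B5 → L1 miss [-]
  1 | W B3 → L1 miss [D]
  2 | R B2 → L0 miss [-]
  3 | R B5 → L1 miss wb→B3 [-]
  4 | W B0 → L0 miss [D]
  5 | W B2 → L0 miss wb→B0 [D]
  6 | W B5 → L1 hit [D]
  7 | R B5 → L1 hit [D]
  8 | W B5 → L1 hit [D]
  9 | W B5 → L1 hit [D]
  10 | R B4 → L0 miss wb→B2 [-]
  11 | R B0 → L0 miss [-]
  12 | W B3 → L1 miss wb→B5 [D]
  13 | W B5 → L1 miss wb→B3 [D]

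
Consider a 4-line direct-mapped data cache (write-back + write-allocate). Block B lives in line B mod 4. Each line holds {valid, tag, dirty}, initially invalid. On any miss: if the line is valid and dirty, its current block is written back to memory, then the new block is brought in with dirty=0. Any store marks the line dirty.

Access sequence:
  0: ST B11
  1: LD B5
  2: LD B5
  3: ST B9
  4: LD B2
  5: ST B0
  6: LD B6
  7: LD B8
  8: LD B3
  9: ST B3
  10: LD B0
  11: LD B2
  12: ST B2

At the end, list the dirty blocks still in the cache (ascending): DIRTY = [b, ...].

DIRTY = [2, 3, 9]

0: W B11 → L3 miss [D]
1: R B5 → L1 miss [-]
2: R B5 → L1 hit [-]
3: W B9 → L1 miss [D]
4: R B2 → L2 miss [-]
5: W B0 → L0 miss [D]
6: R B6 → L2 miss [-]
7: R B8 → L0 miss wb→B0 [-]
8: R B3 → L3 miss wb→B11 [-]
9: W B3 → L3 hit [D]
10: R B0 → L0 miss [-]
11: R B2 → L2 miss [-]
12: W B2 → L2 hit [D]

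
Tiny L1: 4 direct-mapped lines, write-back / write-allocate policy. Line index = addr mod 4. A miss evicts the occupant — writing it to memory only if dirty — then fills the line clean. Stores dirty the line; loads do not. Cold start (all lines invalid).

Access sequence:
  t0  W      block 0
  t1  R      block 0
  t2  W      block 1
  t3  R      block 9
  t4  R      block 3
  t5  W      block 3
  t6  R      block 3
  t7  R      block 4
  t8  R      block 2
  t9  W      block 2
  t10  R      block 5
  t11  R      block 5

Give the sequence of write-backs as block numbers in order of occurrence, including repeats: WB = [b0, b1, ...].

  0 | W B0 → L0 miss [D]
  1 | R B0 → L0 hit [D]
  2 | W B1 → L1 miss [D]
  3 | R B9 → L1 miss wb→B1 [-]
  4 | R B3 → L3 miss [-]
  5 | W B3 → L3 hit [D]
  6 | R B3 → L3 hit [D]
  7 | R B4 → L0 miss wb→B0 [-]
  8 | R B2 → L2 miss [-]
  9 | W B2 → L2 hit [D]
  10 | R B5 → L1 miss [-]
  11 | R B5 → L1 hit [-]

WB = [1, 0]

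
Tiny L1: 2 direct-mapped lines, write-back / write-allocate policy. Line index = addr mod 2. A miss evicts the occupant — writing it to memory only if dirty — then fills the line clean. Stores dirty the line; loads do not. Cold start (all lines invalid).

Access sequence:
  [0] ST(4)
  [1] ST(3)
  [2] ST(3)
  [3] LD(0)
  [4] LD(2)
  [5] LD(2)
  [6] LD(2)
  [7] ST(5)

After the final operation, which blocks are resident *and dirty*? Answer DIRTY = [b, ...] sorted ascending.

  0 | W B4 → L0 miss [D]
  1 | W B3 → L1 miss [D]
  2 | W B3 → L1 hit [D]
  3 | R B0 → L0 miss wb→B4 [-]
  4 | R B2 → L0 miss [-]
  5 | R B2 → L0 hit [-]
  6 | R B2 → L0 hit [-]
  7 | W B5 → L1 miss wb→B3 [D]

DIRTY = [5]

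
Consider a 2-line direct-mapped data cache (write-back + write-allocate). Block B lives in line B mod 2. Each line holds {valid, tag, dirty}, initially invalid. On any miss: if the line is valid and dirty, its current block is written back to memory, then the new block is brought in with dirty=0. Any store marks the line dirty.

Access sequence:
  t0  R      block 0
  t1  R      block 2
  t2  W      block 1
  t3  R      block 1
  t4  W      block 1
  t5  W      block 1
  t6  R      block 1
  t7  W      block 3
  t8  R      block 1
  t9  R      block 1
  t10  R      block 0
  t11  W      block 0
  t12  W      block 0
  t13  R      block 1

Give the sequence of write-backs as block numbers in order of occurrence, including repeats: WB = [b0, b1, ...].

  0 | R B0 → L0 miss [-]
  1 | R B2 → L0 miss [-]
  2 | W B1 → L1 miss [D]
  3 | R B1 → L1 hit [D]
  4 | W B1 → L1 hit [D]
  5 | W B1 → L1 hit [D]
  6 | R B1 → L1 hit [D]
  7 | W B3 → L1 miss wb→B1 [D]
  8 | R B1 → L1 miss wb→B3 [-]
  9 | R B1 → L1 hit [-]
  10 | R B0 → L0 miss [-]
  11 | W B0 → L0 hit [D]
  12 | W B0 → L0 hit [D]
  13 | R B1 → L1 hit [-]

WB = [1, 3]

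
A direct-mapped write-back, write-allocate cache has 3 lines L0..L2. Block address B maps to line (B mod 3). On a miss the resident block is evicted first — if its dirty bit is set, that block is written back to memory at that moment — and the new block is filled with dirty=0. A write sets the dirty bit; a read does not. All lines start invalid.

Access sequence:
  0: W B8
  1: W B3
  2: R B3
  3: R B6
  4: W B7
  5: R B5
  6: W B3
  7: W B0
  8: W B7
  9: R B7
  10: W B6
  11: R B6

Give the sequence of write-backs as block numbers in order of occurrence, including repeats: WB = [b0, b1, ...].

0: W B8 → L2 miss [D]
1: W B3 → L0 miss [D]
2: R B3 → L0 hit [D]
3: R B6 → L0 miss wb→B3 [-]
4: W B7 → L1 miss [D]
5: R B5 → L2 miss wb→B8 [-]
6: W B3 → L0 miss [D]
7: W B0 → L0 miss wb→B3 [D]
8: W B7 → L1 hit [D]
9: R B7 → L1 hit [D]
10: W B6 → L0 miss wb→B0 [D]
11: R B6 → L0 hit [D]

WB = [3, 8, 3, 0]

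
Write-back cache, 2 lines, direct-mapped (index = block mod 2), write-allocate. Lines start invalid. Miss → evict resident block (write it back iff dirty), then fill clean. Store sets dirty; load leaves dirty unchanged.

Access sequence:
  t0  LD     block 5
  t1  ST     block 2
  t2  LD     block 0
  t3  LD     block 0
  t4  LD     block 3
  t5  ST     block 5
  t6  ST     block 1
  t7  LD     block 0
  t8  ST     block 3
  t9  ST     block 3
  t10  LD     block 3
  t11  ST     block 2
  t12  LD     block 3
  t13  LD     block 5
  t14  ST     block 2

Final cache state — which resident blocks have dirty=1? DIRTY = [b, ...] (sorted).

DIRTY = [2]

0: R B5 → L1 miss [-]
1: W B2 → L0 miss [D]
2: R B0 → L0 miss wb→B2 [-]
3: R B0 → L0 hit [-]
4: R B3 → L1 miss [-]
5: W B5 → L1 miss [D]
6: W B1 → L1 miss wb→B5 [D]
7: R B0 → L0 hit [-]
8: W B3 → L1 miss wb→B1 [D]
9: W B3 → L1 hit [D]
10: R B3 → L1 hit [D]
11: W B2 → L0 miss [D]
12: R B3 → L1 hit [D]
13: R B5 → L1 miss wb→B3 [-]
14: W B2 → L0 hit [D]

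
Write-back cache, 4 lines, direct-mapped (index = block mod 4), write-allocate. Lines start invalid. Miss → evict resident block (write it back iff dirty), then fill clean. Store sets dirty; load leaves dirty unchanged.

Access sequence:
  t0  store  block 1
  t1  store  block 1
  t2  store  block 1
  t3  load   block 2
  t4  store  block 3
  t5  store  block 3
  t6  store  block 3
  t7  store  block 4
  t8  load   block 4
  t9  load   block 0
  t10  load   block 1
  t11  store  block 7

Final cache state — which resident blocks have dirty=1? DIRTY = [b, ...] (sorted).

DIRTY = [1, 7]

0: W B1 -> L1 miss  d=D]
1: W B1 -> L1 hit  d=D]
2: W B1 -> L1 hit  d=D]
3: R B2 -> L2 miss  d=-]
4: W B3 -> L3 miss  d=D]
5: W B3 -> L3 hit  d=D]
6: W B3 -> L3 hit  d=D]
7: W B4 -> L0 miss  d=D]
8: R B4 -> L0 hit  d=D]
9: R B0 -> L0 miss wb->B4  d=-]
10: R B1 -> L1 hit  d=D]
11: W B7 -> L3 miss wb->B3  d=D]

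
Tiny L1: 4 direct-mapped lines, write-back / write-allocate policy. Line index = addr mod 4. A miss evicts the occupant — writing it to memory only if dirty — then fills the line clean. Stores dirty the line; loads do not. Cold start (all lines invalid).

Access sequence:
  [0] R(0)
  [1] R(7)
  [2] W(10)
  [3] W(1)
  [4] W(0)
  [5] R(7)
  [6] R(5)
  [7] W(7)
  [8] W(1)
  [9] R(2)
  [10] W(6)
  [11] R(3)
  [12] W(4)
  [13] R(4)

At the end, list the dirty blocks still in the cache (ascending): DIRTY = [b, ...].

DIRTY = [1, 4, 6]

0: R B0 → L0 miss [-]
1: R B7 → L3 miss [-]
2: W B10 → L2 miss [D]
3: W B1 → L1 miss [D]
4: W B0 → L0 hit [D]
5: R B7 → L3 hit [-]
6: R B5 → L1 miss wb→B1 [-]
7: W B7 → L3 hit [D]
8: W B1 → L1 miss [D]
9: R B2 → L2 miss wb→B10 [-]
10: W B6 → L2 miss [D]
11: R B3 → L3 miss wb→B7 [-]
12: W B4 → L0 miss wb→B0 [D]
13: R B4 → L0 hit [D]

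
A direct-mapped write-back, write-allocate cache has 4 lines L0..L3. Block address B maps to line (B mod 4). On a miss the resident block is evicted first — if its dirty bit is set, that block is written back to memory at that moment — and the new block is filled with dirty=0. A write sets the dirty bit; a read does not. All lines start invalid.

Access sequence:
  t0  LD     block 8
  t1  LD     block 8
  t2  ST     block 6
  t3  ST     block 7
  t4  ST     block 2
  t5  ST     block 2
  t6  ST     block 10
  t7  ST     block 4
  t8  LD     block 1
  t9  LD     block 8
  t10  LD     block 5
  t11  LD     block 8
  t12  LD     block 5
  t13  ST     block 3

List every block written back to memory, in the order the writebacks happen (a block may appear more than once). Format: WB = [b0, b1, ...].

0: R B8 -> L0 miss  d=-]
1: R B8 -> L0 hit  d=-]
2: W B6 -> L2 miss  d=D]
3: W B7 -> L3 miss  d=D]
4: W B2 -> L2 miss wb->B6  d=D]
5: W B2 -> L2 hit  d=D]
6: W B10 -> L2 miss wb->B2  d=D]
7: W B4 -> L0 miss  d=D]
8: R B1 -> L1 miss  d=-]
9: R B8 -> L0 miss wb->B4  d=-]
10: R B5 -> L1 miss  d=-]
11: R B8 -> L0 hit  d=-]
12: R B5 -> L1 hit  d=-]
13: W B3 -> L3 miss wb->B7  d=D]

WB = [6, 2, 4, 7]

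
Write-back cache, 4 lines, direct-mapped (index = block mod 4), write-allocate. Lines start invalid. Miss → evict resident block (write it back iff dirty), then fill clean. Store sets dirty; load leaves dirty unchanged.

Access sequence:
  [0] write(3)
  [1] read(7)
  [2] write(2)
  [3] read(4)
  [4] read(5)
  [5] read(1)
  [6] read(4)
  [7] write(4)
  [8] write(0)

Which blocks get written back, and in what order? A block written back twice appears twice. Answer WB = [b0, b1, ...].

  0 | W B3 → L3 miss [D]
  1 | R B7 → L3 miss wb→B3 [-]
  2 | W B2 → L2 miss [D]
  3 | R B4 → L0 miss [-]
  4 | R B5 → L1 miss [-]
  5 | R B1 → L1 miss [-]
  6 | R B4 → L0 hit [-]
  7 | W B4 → L0 hit [D]
  8 | W B0 → L0 miss wb→B4 [D]

WB = [3, 4]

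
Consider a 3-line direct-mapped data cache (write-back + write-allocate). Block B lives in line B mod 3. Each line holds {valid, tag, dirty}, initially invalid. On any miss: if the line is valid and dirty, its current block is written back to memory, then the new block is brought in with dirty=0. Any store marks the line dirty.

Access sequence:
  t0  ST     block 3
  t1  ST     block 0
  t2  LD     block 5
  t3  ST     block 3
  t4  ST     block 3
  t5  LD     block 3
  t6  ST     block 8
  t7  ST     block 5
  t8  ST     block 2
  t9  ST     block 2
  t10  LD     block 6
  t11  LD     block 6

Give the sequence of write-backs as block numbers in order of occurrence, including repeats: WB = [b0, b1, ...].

WB = [3, 0, 8, 5, 3]

  0 | W B3 → L0 miss [D]
  1 | W B0 → L0 miss wb→B3 [D]
  2 | R B5 → L2 miss [-]
  3 | W B3 → L0 miss wb→B0 [D]
  4 | W B3 → L0 hit [D]
  5 | R B3 → L0 hit [D]
  6 | W B8 → L2 miss [D]
  7 | W B5 → L2 miss wb→B8 [D]
  8 | W B2 → L2 miss wb→B5 [D]
  9 | W B2 → L2 hit [D]
  10 | R B6 → L0 miss wb→B3 [-]
  11 | R B6 → L0 hit [-]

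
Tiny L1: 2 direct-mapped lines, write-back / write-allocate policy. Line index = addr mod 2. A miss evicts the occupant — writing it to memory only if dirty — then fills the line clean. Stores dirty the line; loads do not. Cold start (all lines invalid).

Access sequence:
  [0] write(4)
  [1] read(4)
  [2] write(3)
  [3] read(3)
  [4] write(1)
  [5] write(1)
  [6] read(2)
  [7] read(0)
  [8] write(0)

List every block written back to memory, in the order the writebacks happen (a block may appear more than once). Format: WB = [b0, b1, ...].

0: W B4 → L0 miss [D]
1: R B4 → L0 hit [D]
2: W B3 → L1 miss [D]
3: R B3 → L1 hit [D]
4: W B1 → L1 miss wb→B3 [D]
5: W B1 → L1 hit [D]
6: R B2 → L0 miss wb→B4 [-]
7: R B0 → L0 miss [-]
8: W B0 → L0 hit [D]

WB = [3, 4]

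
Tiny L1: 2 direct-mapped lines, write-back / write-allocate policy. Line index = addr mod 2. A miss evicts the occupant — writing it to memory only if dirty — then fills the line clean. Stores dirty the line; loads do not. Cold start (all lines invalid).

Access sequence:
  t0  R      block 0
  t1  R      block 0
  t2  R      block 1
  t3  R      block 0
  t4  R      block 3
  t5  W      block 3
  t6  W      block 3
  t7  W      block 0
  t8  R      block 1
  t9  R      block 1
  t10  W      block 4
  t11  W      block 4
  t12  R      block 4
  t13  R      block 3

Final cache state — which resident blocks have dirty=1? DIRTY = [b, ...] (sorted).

DIRTY = [4]

  0 | R B0 → L0 miss [-]
  1 | R B0 → L0 hit [-]
  2 | R B1 → L1 miss [-]
  3 | R B0 → L0 hit [-]
  4 | R B3 → L1 miss [-]
  5 | W B3 → L1 hit [D]
  6 | W B3 → L1 hit [D]
  7 | W B0 → L0 hit [D]
  8 | R B1 → L1 miss wb→B3 [-]
  9 | R B1 → L1 hit [-]
  10 | W B4 → L0 miss wb→B0 [D]
  11 | W B4 → L0 hit [D]
  12 | R B4 → L0 hit [D]
  13 | R B3 → L1 miss [-]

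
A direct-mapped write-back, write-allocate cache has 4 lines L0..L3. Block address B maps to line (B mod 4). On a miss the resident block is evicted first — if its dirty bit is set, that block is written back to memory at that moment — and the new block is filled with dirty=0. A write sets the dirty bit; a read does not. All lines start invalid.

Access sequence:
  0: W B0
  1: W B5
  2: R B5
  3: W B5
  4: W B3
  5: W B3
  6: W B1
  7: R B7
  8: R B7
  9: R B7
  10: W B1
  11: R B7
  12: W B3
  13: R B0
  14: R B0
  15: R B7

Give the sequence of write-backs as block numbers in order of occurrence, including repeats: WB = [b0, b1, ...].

0: W B0 → L0 miss [D]
1: W B5 → L1 miss [D]
2: R B5 → L1 hit [D]
3: W B5 → L1 hit [D]
4: W B3 → L3 miss [D]
5: W B3 → L3 hit [D]
6: W B1 → L1 miss wb→B5 [D]
7: R B7 → L3 miss wb→B3 [-]
8: R B7 → L3 hit [-]
9: R B7 → L3 hit [-]
10: W B1 → L1 hit [D]
11: R B7 → L3 hit [-]
12: W B3 → L3 miss [D]
13: R B0 → L0 hit [D]
14: R B0 → L0 hit [D]
15: R B7 → L3 miss wb→B3 [-]

WB = [5, 3, 3]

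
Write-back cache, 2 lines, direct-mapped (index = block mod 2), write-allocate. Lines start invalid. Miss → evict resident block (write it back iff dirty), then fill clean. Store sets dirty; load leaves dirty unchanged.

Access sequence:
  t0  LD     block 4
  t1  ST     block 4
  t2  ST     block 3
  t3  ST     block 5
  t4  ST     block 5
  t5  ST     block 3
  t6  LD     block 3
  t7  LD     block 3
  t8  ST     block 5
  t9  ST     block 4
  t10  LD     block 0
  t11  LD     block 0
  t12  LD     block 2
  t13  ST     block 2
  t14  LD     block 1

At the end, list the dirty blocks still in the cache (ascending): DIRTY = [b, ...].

DIRTY = [2]

0: R B4 → L0 miss [-]
1: W B4 → L0 hit [D]
2: W B3 → L1 miss [D]
3: W B5 → L1 miss wb→B3 [D]
4: W B5 → L1 hit [D]
5: W B3 → L1 miss wb→B5 [D]
6: R B3 → L1 hit [D]
7: R B3 → L1 hit [D]
8: W B5 → L1 miss wb→B3 [D]
9: W B4 → L0 hit [D]
10: R B0 → L0 miss wb→B4 [-]
11: R B0 → L0 hit [-]
12: R B2 → L0 miss [-]
13: W B2 → L0 hit [D]
14: R B1 → L1 miss wb→B5 [-]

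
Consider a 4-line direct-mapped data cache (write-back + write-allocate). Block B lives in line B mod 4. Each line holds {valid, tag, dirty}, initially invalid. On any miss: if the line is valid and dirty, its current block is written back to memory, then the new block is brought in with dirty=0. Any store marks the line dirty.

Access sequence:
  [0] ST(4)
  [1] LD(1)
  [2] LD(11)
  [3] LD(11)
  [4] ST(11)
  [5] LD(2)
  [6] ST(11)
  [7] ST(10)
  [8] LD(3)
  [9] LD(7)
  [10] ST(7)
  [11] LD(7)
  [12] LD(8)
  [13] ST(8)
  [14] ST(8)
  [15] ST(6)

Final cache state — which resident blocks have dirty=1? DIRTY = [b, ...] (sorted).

0: W B4 -> L0 miss  d=D]
1: R B1 -> L1 miss  d=-]
2: R B11 -> L3 miss  d=-]
3: R B11 -> L3 hit  d=-]
4: W B11 -> L3 hit  d=D]
5: R B2 -> L2 miss  d=-]
6: W B11 -> L3 hit  d=D]
7: W B10 -> L2 miss  d=D]
8: R B3 -> L3 miss wb->B11  d=-]
9: R B7 -> L3 miss  d=-]
10: W B7 -> L3 hit  d=D]
11: R B7 -> L3 hit  d=D]
12: R B8 -> L0 miss wb->B4  d=-]
13: W B8 -> L0 hit  d=D]
14: W B8 -> L0 hit  d=D]
15: W B6 -> L2 miss wb->B10  d=D]

DIRTY = [6, 7, 8]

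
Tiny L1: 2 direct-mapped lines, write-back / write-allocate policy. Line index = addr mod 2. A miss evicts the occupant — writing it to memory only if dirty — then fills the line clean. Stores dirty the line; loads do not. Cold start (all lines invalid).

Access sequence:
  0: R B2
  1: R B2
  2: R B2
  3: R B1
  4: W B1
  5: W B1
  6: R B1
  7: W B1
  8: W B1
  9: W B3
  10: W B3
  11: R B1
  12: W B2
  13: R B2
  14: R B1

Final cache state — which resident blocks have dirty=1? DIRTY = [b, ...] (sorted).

0: R B2 -> L0 miss  d=-]
1: R B2 -> L0 hit  d=-]
2: R B2 -> L0 hit  d=-]
3: R B1 -> L1 miss  d=-]
4: W B1 -> L1 hit  d=D]
5: W B1 -> L1 hit  d=D]
6: R B1 -> L1 hit  d=D]
7: W B1 -> L1 hit  d=D]
8: W B1 -> L1 hit  d=D]
9: W B3 -> L1 miss wb->B1  d=D]
10: W B3 -> L1 hit  d=D]
11: R B1 -> L1 miss wb->B3  d=-]
12: W B2 -> L0 hit  d=D]
13: R B2 -> L0 hit  d=D]
14: R B1 -> L1 hit  d=-]

DIRTY = [2]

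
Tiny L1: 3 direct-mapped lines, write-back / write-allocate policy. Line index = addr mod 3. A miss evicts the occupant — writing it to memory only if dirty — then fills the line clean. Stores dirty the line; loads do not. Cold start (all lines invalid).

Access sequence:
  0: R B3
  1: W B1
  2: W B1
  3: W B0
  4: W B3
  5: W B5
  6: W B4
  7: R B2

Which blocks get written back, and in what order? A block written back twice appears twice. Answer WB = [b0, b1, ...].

WB = [0, 1, 5]

0: R B3 → L0 miss [-]
1: W B1 → L1 miss [D]
2: W B1 → L1 hit [D]
3: W B0 → L0 miss [D]
4: W B3 → L0 miss wb→B0 [D]
5: W B5 → L2 miss [D]
6: W B4 → L1 miss wb→B1 [D]
7: R B2 → L2 miss wb→B5 [-]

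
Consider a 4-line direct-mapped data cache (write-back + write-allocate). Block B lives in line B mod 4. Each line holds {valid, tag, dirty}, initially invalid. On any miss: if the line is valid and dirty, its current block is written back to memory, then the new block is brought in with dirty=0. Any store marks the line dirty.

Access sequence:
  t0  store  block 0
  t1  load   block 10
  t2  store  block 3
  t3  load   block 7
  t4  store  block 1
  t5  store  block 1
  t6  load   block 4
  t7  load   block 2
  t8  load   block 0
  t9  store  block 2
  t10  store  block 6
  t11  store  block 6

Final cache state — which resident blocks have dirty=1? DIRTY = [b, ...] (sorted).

0: W B0 -> L0 miss  d=D]
1: R B10 -> L2 miss  d=-]
2: W B3 -> L3 miss  d=D]
3: R B7 -> L3 miss wb->B3  d=-]
4: W B1 -> L1 miss  d=D]
5: W B1 -> L1 hit  d=D]
6: R B4 -> L0 miss wb->B0  d=-]
7: R B2 -> L2 miss  d=-]
8: R B0 -> L0 miss  d=-]
9: W B2 -> L2 hit  d=D]
10: W B6 -> L2 miss wb->B2  d=D]
11: W B6 -> L2 hit  d=D]

DIRTY = [1, 6]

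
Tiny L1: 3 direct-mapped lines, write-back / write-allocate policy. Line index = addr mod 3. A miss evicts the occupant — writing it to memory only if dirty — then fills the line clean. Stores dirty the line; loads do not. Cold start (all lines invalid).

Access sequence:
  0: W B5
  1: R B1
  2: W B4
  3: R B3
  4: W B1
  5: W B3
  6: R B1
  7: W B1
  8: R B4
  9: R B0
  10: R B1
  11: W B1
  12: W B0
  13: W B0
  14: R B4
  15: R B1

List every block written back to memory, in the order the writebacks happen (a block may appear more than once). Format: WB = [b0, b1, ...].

WB = [4, 1, 3, 1]

0: W B5 → L2 miss [D]
1: R B1 → L1 miss [-]
2: W B4 → L1 miss [D]
3: R B3 → L0 miss [-]
4: W B1 → L1 miss wb→B4 [D]
5: W B3 → L0 hit [D]
6: R B1 → L1 hit [D]
7: W B1 → L1 hit [D]
8: R B4 → L1 miss wb→B1 [-]
9: R B0 → L0 miss wb→B3 [-]
10: R B1 → L1 miss [-]
11: W B1 → L1 hit [D]
12: W B0 → L0 hit [D]
13: W B0 → L0 hit [D]
14: R B4 → L1 miss wb→B1 [-]
15: R B1 → L1 miss [-]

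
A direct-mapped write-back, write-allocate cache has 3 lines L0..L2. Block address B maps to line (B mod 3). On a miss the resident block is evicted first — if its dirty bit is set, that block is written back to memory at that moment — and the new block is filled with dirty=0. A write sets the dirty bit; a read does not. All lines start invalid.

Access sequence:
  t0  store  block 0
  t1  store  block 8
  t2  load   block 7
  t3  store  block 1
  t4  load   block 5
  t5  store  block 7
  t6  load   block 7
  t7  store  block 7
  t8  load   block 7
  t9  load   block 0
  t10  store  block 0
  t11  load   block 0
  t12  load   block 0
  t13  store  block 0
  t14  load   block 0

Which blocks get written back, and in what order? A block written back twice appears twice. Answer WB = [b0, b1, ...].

WB = [8, 1]

  0 | W B0 → L0 miss [D]
  1 | W B8 → L2 miss [D]
  2 | R B7 → L1 miss [-]
  3 | W B1 → L1 miss [D]
  4 | R B5 → L2 miss wb→B8 [-]
  5 | W B7 → L1 miss wb→B1 [D]
  6 | R B7 → L1 hit [D]
  7 | W B7 → L1 hit [D]
  8 | R B7 → L1 hit [D]
  9 | R B0 → L0 hit [D]
  10 | W B0 → L0 hit [D]
  11 | R B0 → L0 hit [D]
  12 | R B0 → L0 hit [D]
  13 | W B0 → L0 hit [D]
  14 | R B0 → L0 hit [D]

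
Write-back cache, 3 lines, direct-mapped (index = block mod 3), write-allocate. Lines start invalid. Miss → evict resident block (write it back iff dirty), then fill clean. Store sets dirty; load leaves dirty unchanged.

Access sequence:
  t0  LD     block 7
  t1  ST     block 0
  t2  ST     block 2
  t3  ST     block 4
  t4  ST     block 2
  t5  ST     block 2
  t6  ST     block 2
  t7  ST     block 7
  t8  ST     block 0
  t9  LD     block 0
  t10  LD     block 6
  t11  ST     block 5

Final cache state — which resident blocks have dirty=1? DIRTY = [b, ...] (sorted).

0: R B7 → L1 miss [-]
1: W B0 → L0 miss [D]
2: W B2 → L2 miss [D]
3: W B4 → L1 miss [D]
4: W B2 → L2 hit [D]
5: W B2 → L2 hit [D]
6: W B2 → L2 hit [D]
7: W B7 → L1 miss wb→B4 [D]
8: W B0 → L0 hit [D]
9: R B0 → L0 hit [D]
10: R B6 → L0 miss wb→B0 [-]
11: W B5 → L2 miss wb→B2 [D]

DIRTY = [5, 7]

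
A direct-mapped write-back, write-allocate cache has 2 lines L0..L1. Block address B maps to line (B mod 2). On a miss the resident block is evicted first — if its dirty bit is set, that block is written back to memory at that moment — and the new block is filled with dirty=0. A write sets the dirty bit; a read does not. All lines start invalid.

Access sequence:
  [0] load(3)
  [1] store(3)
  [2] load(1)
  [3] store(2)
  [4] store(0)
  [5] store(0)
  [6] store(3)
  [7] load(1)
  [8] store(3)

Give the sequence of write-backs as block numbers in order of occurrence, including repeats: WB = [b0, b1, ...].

0: R B3 → L1 miss [-]
1: W B3 → L1 hit [D]
2: R B1 → L1 miss wb→B3 [-]
3: W B2 → L0 miss [D]
4: W B0 → L0 miss wb→B2 [D]
5: W B0 → L0 hit [D]
6: W B3 → L1 miss [D]
7: R B1 → L1 miss wb→B3 [-]
8: W B3 → L1 miss [D]

WB = [3, 2, 3]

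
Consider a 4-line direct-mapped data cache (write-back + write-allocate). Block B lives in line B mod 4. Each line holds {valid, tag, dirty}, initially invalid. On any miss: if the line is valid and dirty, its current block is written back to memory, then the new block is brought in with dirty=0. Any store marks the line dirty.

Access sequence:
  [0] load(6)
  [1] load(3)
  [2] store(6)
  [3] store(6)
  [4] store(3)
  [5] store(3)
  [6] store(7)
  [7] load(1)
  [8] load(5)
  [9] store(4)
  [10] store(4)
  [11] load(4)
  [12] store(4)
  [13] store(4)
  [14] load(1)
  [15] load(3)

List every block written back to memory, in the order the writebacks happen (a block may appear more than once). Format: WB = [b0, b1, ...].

WB = [3, 7]

0: R B6 -> L2 miss  d=-]
1: R B3 -> L3 miss  d=-]
2: W B6 -> L2 hit  d=D]
3: W B6 -> L2 hit  d=D]
4: W B3 -> L3 hit  d=D]
5: W B3 -> L3 hit  d=D]
6: W B7 -> L3 miss wb->B3  d=D]
7: R B1 -> L1 miss  d=-]
8: R B5 -> L1 miss  d=-]
9: W B4 -> L0 miss  d=D]
10: W B4 -> L0 hit  d=D]
11: R B4 -> L0 hit  d=D]
12: W B4 -> L0 hit  d=D]
13: W B4 -> L0 hit  d=D]
14: R B1 -> L1 miss  d=-]
15: R B3 -> L3 miss wb->B7  d=-]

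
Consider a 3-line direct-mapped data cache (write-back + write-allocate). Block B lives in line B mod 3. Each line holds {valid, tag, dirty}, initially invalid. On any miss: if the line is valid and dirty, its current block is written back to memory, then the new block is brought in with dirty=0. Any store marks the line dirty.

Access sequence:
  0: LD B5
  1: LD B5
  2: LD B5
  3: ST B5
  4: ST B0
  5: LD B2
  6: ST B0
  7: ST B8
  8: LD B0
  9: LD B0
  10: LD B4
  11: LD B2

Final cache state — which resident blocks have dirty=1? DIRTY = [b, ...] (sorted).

DIRTY = [0]

0: R B5 → L2 miss [-]
1: R B5 → L2 hit [-]
2: R B5 → L2 hit [-]
3: W B5 → L2 hit [D]
4: W B0 → L0 miss [D]
5: R B2 → L2 miss wb→B5 [-]
6: W B0 → L0 hit [D]
7: W B8 → L2 miss [D]
8: R B0 → L0 hit [D]
9: R B0 → L0 hit [D]
10: R B4 → L1 miss [-]
11: R B2 → L2 miss wb→B8 [-]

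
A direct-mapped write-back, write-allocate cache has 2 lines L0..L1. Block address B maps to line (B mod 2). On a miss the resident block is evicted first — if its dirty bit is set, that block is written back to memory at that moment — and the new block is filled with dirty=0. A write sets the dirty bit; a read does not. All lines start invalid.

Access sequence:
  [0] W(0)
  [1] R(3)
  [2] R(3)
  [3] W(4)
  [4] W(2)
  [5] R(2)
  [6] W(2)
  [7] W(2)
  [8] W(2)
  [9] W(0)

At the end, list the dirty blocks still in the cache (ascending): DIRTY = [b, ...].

DIRTY = [0]

0: W B0 -> L0 miss  d=D]
1: R B3 -> L1 miss  d=-]
2: R B3 -> L1 hit  d=-]
3: W B4 -> L0 miss wb->B0  d=D]
4: W B2 -> L0 miss wb->B4  d=D]
5: R B2 -> L0 hit  d=D]
6: W B2 -> L0 hit  d=D]
7: W B2 -> L0 hit  d=D]
8: W B2 -> L0 hit  d=D]
9: W B0 -> L0 miss wb->B2  d=D]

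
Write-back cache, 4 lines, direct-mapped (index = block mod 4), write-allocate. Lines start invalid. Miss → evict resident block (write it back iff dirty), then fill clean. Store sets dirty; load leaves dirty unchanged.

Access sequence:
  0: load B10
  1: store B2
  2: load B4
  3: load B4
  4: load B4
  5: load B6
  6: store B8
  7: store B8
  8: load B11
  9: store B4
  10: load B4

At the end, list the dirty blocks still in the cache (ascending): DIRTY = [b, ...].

DIRTY = [4]

0: R B10 -> L2 miss  d=-]
1: W B2 -> L2 miss  d=D]
2: R B4 -> L0 miss  d=-]
3: R B4 -> L0 hit  d=-]
4: R B4 -> L0 hit  d=-]
5: R B6 -> L2 miss wb->B2  d=-]
6: W B8 -> L0 miss  d=D]
7: W B8 -> L0 hit  d=D]
8: R B11 -> L3 miss  d=-]
9: W B4 -> L0 miss wb->B8  d=D]
10: R B4 -> L0 hit  d=D]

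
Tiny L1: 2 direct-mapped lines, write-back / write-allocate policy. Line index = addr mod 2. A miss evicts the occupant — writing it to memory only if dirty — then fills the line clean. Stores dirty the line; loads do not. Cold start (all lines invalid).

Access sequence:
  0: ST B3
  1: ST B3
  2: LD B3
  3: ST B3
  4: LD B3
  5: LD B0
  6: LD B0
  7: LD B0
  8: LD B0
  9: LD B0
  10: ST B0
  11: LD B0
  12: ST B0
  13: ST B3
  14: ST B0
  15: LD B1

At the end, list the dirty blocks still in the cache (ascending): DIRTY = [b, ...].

DIRTY = [0]

0: W B3 → L1 miss [D]
1: W B3 → L1 hit [D]
2: R B3 → L1 hit [D]
3: W B3 → L1 hit [D]
4: R B3 → L1 hit [D]
5: R B0 → L0 miss [-]
6: R B0 → L0 hit [-]
7: R B0 → L0 hit [-]
8: R B0 → L0 hit [-]
9: R B0 → L0 hit [-]
10: W B0 → L0 hit [D]
11: R B0 → L0 hit [D]
12: W B0 → L0 hit [D]
13: W B3 → L1 hit [D]
14: W B0 → L0 hit [D]
15: R B1 → L1 miss wb→B3 [-]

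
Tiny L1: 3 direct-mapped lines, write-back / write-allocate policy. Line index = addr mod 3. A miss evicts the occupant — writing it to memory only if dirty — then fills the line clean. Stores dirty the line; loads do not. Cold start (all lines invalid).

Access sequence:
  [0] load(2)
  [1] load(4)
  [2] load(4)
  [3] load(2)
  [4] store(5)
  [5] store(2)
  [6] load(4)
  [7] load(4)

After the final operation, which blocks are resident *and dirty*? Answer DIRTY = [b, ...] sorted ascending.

  0 | R B2 → L2 miss [-]
  1 | R B4 → L1 miss [-]
  2 | R B4 → L1 hit [-]
  3 | R B2 → L2 hit [-]
  4 | W B5 → L2 miss [D]
  5 | W B2 → L2 miss wb→B5 [D]
  6 | R B4 → L1 hit [-]
  7 | R B4 → L1 hit [-]

DIRTY = [2]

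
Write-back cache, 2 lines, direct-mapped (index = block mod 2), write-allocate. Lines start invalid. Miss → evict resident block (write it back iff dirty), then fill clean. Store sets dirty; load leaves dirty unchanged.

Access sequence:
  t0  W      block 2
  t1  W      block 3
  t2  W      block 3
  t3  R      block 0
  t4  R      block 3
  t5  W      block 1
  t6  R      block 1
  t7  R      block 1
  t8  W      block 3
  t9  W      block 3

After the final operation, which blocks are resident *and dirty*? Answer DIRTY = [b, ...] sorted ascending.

0: W B2 → L0 miss [D]
1: W B3 → L1 miss [D]
2: W B3 → L1 hit [D]
3: R B0 → L0 miss wb→B2 [-]
4: R B3 → L1 hit [D]
5: W B1 → L1 miss wb→B3 [D]
6: R B1 → L1 hit [D]
7: R B1 → L1 hit [D]
8: W B3 → L1 miss wb→B1 [D]
9: W B3 → L1 hit [D]

DIRTY = [3]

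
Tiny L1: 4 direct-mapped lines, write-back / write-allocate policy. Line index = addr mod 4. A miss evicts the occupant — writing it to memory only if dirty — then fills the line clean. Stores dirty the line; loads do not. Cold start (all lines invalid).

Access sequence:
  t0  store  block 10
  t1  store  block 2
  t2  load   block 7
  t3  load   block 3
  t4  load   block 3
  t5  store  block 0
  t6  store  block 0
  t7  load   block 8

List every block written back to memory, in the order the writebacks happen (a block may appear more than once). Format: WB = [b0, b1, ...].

WB = [10, 0]

0: W B10 -> L2 miss  d=D]
1: W B2 -> L2 miss wb->B10  d=D]
2: R B7 -> L3 miss  d=-]
3: R B3 -> L3 miss  d=-]
4: R B3 -> L3 hit  d=-]
5: W B0 -> L0 miss  d=D]
6: W B0 -> L0 hit  d=D]
7: R B8 -> L0 miss wb->B0  d=-]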